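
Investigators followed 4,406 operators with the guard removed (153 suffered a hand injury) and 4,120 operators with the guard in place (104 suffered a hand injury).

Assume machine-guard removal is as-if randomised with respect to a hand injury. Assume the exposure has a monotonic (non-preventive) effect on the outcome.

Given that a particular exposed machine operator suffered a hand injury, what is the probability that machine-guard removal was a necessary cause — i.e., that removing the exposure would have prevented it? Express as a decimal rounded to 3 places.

PN ≈ 0.273

p₁ = P(outcome | exposed) = 153/4406 = 0.034725
p₀ = P(outcome | unexposed) = 104/4120 = 0.025243
Under exogeneity and monotonicity, PN = (p₁ − p₀) / p₁.
PN = (0.034725 − 0.025243) / 0.034725 = 0.0094827 / 0.034725 ≈ 0.2731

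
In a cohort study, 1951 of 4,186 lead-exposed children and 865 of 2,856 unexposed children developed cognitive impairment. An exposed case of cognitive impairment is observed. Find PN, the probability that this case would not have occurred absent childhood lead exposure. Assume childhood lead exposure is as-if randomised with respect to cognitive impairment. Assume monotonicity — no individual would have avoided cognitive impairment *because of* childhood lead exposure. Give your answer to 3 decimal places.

PN ≈ 0.350

p₁ = P(outcome | exposed) = 1951/4186 = 0.46608
p₀ = P(outcome | unexposed) = 865/2856 = 0.30287
Under exogeneity and monotonicity, PN = (p₁ − p₀) / p₁.
PN = (0.46608 − 0.30287) / 0.46608 = 0.16321 / 0.46608 ≈ 0.3502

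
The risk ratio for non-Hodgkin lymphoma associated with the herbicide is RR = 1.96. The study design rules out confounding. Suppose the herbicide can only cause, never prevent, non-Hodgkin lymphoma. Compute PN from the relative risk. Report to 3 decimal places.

PN ≈ 0.490

Under exogeneity and monotonicity, PN = (RR − 1) / RR = 1 − 1/RR.
PN = (1.96 − 1) / 1.96 = 0.96 / 1.96 ≈ 0.4898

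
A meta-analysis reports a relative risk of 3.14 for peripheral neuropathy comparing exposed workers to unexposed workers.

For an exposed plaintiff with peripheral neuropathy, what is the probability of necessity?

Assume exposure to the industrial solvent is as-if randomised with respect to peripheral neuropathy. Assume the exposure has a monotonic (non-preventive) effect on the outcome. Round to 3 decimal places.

Under exogeneity and monotonicity, PN = (RR − 1) / RR = 1 − 1/RR.
PN = (3.14 − 1) / 3.14 = 2.14 / 3.14 ≈ 0.6815

PN ≈ 0.682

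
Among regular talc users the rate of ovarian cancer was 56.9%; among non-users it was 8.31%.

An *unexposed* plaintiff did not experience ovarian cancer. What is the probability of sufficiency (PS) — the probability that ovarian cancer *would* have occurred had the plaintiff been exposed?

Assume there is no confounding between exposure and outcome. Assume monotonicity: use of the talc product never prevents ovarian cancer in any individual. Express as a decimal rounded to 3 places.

PS ≈ 0.530

p₁ = 0.569, p₀ = 0.0831.
Under exogeneity and monotonicity, PS = (p₁ − p₀) / (1 − p₀).
PS = (0.569 − 0.0831) / (1 − 0.0831) = 0.4859 / 0.9169 ≈ 0.5299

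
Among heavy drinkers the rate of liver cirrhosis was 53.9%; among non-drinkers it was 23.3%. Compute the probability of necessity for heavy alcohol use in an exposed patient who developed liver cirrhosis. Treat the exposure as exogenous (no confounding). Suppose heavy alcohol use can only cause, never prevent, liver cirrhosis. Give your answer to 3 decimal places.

PN ≈ 0.568

p₁ = 0.539, p₀ = 0.233.
Under exogeneity and monotonicity, PN = (p₁ − p₀) / p₁.
PN = (0.539 − 0.233) / 0.539 = 0.306 / 0.539 ≈ 0.5677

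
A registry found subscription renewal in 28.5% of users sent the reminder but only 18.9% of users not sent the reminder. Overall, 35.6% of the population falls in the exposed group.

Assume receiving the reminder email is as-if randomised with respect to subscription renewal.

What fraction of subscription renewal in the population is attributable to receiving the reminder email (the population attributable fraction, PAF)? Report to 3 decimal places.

PAF ≈ 0.153

p₁ = 0.285, p₀ = 0.189.
Overall risk P(Y=1) = π·p₁ + (1−π)·p₀ = 0.356×0.285 + 0.644×0.189 = 0.22318.
Under exogeneity, PAF = [P(Y=1) − p₀] / P(Y=1).
PAF = (0.22318 − 0.189) / 0.22318 ≈ 0.1531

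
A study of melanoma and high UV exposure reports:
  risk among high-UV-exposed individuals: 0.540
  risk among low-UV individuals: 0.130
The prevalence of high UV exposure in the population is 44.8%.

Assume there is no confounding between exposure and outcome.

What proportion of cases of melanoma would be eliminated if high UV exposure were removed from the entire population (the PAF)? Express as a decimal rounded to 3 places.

Let p₁ = 0.54, p₀ = 0.13.
Overall risk P(Y=1) = π·p₁ + (1−π)·p₀ = 0.448×0.54 + 0.552×0.13 = 0.31368.
Under exogeneity, PAF = [P(Y=1) − p₀] / P(Y=1).
PAF = (0.31368 − 0.13) / 0.31368 ≈ 0.5856

PAF ≈ 0.586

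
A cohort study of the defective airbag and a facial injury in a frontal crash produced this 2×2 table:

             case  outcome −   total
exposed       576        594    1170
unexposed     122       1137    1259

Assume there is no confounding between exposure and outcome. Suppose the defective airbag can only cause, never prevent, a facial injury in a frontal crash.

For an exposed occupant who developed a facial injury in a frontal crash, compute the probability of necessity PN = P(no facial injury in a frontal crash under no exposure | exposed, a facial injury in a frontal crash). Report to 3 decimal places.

p₁ = P(outcome | exposed) = 576/1170 = 0.49231
p₀ = P(outcome | unexposed) = 122/1259 = 0.096902
Under exogeneity and monotonicity, PN = (p₁ − p₀)/p₁.
PN = (0.49231 − 0.096902) / 0.49231 ≈ 0.8032

PN ≈ 0.803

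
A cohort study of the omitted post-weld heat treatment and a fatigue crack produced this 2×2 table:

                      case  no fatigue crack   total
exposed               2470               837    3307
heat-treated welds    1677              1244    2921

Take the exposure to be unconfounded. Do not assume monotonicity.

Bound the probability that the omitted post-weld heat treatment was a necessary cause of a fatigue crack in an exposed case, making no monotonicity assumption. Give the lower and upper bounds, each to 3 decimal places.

0.231 ≤ PN ≤ 0.570

p₁ = P(outcome | exposed) = 2470/3307 = 0.7469
p₀ = P(outcome | unexposed) = 1677/2921 = 0.57412
Under exogeneity alone the bounds on PN are max{0,(p₁−p₀)/p₁} ≤ PN ≤ min{1,(1−p₀)/p₁}.
  lower = (p₁ − p₀)/p₁ = 0.17278 / 0.7469 ≈ 0.2313
  upper = min{1, (1 − p₀)/p₁} = 0.42588 / 0.7469 ≈ 0.5702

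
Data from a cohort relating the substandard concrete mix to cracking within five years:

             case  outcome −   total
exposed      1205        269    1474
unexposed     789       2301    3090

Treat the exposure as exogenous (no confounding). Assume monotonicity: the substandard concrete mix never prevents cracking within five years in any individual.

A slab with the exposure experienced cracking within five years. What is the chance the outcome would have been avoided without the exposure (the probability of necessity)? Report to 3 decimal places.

PN ≈ 0.688

p₁ = P(outcome | exposed) = 1205/1474 = 0.8175
p₀ = P(outcome | unexposed) = 789/3090 = 0.25534
Under exogeneity and monotonicity, PN = (p₁ − p₀)/p₁.
PN = (0.8175 − 0.25534) / 0.8175 ≈ 0.6877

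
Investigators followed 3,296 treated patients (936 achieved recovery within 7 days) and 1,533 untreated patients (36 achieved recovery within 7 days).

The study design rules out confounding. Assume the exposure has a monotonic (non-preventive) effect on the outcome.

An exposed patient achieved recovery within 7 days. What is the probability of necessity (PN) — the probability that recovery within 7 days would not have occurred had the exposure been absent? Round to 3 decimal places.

PN ≈ 0.917

p₁ = P(outcome | exposed) = 936/3296 = 0.28398
p₀ = P(outcome | unexposed) = 36/1533 = 0.023483
Under exogeneity and monotonicity, PN = (p₁ − p₀) / p₁.
PN = (0.28398 − 0.023483) / 0.28398 = 0.2605 / 0.28398 ≈ 0.9173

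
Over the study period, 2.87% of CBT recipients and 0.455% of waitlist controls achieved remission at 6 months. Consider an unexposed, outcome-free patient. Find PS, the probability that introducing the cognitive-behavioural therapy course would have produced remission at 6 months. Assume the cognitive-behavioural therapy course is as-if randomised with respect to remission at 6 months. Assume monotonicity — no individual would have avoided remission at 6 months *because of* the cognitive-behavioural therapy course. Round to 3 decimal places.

p₁ = 0.0287, p₀ = 0.00455.
Under exogeneity and monotonicity, PS = (p₁ − p₀) / (1 − p₀).
PS = (0.0287 − 0.00455) / (1 − 0.00455) = 0.02415 / 0.99545 ≈ 0.0243

PS ≈ 0.024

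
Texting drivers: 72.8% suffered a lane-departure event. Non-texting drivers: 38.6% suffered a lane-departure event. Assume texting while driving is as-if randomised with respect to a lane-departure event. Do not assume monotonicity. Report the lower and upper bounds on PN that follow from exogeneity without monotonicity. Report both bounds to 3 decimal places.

0.470 ≤ PN ≤ 0.843

p₁ = 0.728, p₀ = 0.386.
Under exogeneity alone the bounds on PN are max{0,(p₁−p₀)/p₁} ≤ PN ≤ min{1,(1−p₀)/p₁}.
  lower = (p₁ − p₀)/p₁ = 0.342 / 0.728 ≈ 0.4698
  upper = min{1, (1 − p₀)/p₁} = 0.614 / 0.728 ≈ 0.8434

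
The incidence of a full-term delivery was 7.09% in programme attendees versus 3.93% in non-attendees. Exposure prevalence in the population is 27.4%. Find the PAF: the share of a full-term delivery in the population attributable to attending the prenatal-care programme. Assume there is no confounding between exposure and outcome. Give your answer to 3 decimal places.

PAF ≈ 0.181

p₁ = 0.0709, p₀ = 0.0393.
Overall risk P(Y=1) = π·p₁ + (1−π)·p₀ = 0.274×0.0709 + 0.726×0.0393 = 0.047958.
Under exogeneity, PAF = [P(Y=1) − p₀] / P(Y=1).
PAF = (0.047958 − 0.0393) / 0.047958 ≈ 0.1805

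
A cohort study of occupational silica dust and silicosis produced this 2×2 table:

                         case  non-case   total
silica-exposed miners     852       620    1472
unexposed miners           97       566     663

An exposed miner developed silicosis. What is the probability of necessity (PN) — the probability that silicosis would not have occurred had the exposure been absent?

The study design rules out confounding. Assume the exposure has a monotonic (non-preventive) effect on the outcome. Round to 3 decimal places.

p₁ = P(outcome | exposed) = 852/1472 = 0.5788
p₀ = P(outcome | unexposed) = 97/663 = 0.1463
Under exogeneity and monotonicity, PN = (p₁ − p₀) / p₁.
PN = (0.5788 − 0.1463) / 0.5788 = 0.4325 / 0.5788 ≈ 0.7472

PN ≈ 0.747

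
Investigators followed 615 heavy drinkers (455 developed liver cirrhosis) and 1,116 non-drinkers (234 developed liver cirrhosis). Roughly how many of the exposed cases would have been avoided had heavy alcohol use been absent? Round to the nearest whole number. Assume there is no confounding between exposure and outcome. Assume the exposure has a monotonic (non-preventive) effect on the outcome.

p₁ = P(outcome | exposed) = 455/615 = 0.73984
p₀ = P(outcome | unexposed) = 234/1116 = 0.20968
PN = (p₁ − p₀)/p₁ = (0.73984 − 0.20968) / 0.73984 ≈ 0.71659.
Attributable cases ≈ PN × (exposed cases) = 0.71659 × 455 ≈ 326.05.

about 326 cases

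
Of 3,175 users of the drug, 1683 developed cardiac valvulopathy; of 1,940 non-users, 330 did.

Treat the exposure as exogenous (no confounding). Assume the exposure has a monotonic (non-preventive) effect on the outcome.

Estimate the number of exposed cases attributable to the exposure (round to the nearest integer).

about 1143 cases

p₁ = P(outcome | exposed) = 1683/3175 = 0.53008
p₀ = P(outcome | unexposed) = 330/1940 = 0.1701
PN = (p₁ − p₀)/p₁ = (0.53008 − 0.1701) / 0.53008 ≈ 0.67910.
Attributable cases ≈ PN × (exposed cases) = 0.67910 × 1683 ≈ 1142.92.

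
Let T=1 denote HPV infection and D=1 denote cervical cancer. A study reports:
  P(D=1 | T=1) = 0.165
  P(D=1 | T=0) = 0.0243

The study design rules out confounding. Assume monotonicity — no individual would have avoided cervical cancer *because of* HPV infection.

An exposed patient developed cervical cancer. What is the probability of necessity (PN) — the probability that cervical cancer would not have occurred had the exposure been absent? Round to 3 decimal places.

PN ≈ 0.853

Let p₁ = 0.165, p₀ = 0.0243.
Under exogeneity and monotonicity, PN = (p₁ − p₀) / p₁.
PN = (0.165 − 0.0243) / 0.165 = 0.1407 / 0.165 ≈ 0.8527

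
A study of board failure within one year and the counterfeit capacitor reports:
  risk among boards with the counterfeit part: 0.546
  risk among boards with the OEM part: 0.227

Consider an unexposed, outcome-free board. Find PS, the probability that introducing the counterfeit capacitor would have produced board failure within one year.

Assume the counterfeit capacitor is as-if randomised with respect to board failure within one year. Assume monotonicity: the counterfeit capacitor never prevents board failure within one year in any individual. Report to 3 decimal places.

Let p₁ = 0.546, p₀ = 0.227.
Under exogeneity and monotonicity, PS = (p₁ − p₀) / (1 − p₀).
PS = (0.546 − 0.227) / (1 − 0.227) = 0.319 / 0.773 ≈ 0.4127

PS ≈ 0.413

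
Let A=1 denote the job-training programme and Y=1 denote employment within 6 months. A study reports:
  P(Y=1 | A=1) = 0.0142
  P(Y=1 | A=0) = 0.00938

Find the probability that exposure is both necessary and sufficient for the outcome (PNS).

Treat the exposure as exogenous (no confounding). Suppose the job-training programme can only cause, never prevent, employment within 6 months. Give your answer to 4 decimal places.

Let p₁ = 0.0142, p₀ = 0.00938.
Under exogeneity and monotonicity, PNS = p₁ − p₀.
PNS = 0.0142 − 0.00938 = 0.00482

PNS ≈ 0.0048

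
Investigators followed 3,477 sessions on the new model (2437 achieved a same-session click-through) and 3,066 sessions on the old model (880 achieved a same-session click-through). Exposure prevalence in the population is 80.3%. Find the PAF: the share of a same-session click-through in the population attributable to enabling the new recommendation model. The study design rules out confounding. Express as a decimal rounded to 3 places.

p₁ = P(outcome | exposed) = 2437/3477 = 0.70089
p₀ = P(outcome | unexposed) = 880/3066 = 0.28702
Overall risk P(Y=1) = π·p₁ + (1−π)·p₀ = 0.803×0.70089 + 0.197×0.28702 = 0.61936.
Under exogeneity, PAF = [P(Y=1) − p₀] / P(Y=1).
PAF = (0.61936 − 0.28702) / 0.61936 ≈ 0.5366

PAF ≈ 0.537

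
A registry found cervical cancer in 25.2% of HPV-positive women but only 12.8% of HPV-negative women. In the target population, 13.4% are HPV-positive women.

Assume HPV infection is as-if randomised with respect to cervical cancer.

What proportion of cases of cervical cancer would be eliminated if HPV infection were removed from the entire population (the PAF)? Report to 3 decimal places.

PAF ≈ 0.115

p₁ = 0.252, p₀ = 0.128.
Overall risk P(Y=1) = π·p₁ + (1−π)·p₀ = 0.134×0.252 + 0.866×0.128 = 0.14462.
Under exogeneity, PAF = [P(Y=1) − p₀] / P(Y=1).
PAF = (0.14462 − 0.128) / 0.14462 ≈ 0.1149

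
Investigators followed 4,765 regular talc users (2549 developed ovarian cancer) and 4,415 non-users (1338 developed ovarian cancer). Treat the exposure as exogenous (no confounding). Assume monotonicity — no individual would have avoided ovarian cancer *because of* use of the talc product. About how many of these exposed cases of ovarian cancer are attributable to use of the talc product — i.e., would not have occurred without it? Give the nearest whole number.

about 1105 cases

p₁ = P(outcome | exposed) = 2549/4765 = 0.53494
p₀ = P(outcome | unexposed) = 1338/4415 = 0.30306
PN = (p₁ − p₀)/p₁ = (0.53494 − 0.30306) / 0.53494 ≈ 0.43348.
Attributable cases ≈ PN × (exposed cases) = 0.43348 × 2549 ≈ 1104.93.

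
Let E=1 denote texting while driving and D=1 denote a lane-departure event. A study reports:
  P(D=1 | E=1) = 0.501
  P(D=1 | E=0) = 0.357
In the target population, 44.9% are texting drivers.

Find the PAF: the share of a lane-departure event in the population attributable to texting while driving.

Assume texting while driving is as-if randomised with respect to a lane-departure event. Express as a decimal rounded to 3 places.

PAF ≈ 0.153

Let p₁ = 0.501, p₀ = 0.357.
Overall risk P(Y=1) = π·p₁ + (1−π)·p₀ = 0.449×0.501 + 0.551×0.357 = 0.42166.
Under exogeneity, PAF = [P(Y=1) − p₀] / P(Y=1).
PAF = (0.42166 − 0.357) / 0.42166 ≈ 0.1533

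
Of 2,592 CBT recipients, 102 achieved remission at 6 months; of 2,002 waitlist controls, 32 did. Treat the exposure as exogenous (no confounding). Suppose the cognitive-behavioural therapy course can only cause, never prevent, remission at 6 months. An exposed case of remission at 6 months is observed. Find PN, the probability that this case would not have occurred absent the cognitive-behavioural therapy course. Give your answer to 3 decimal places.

PN ≈ 0.594

p₁ = P(outcome | exposed) = 102/2592 = 0.039352
p₀ = P(outcome | unexposed) = 32/2002 = 0.015984
Under exogeneity and monotonicity, PN = (p₁ − p₀) / p₁.
PN = (0.039352 − 0.015984) / 0.039352 = 0.023368 / 0.039352 ≈ 0.5938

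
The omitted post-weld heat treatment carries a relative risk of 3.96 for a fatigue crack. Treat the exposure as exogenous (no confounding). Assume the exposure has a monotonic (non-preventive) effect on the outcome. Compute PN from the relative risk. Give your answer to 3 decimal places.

Under exogeneity and monotonicity, PN = (RR − 1) / RR = 1 − 1/RR.
PN = (3.96 − 1) / 3.96 = 2.96 / 3.96 ≈ 0.7475

PN ≈ 0.747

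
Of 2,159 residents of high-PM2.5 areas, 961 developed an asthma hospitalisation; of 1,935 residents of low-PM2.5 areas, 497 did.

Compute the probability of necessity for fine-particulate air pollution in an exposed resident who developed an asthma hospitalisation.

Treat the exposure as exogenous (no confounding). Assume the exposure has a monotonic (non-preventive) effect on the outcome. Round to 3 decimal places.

PN ≈ 0.423

p₁ = P(outcome | exposed) = 961/2159 = 0.44511
p₀ = P(outcome | unexposed) = 497/1935 = 0.25685
Under exogeneity and monotonicity, PN = (p₁ − p₀) / p₁.
PN = (0.44511 − 0.25685) / 0.44511 = 0.18827 / 0.44511 ≈ 0.4230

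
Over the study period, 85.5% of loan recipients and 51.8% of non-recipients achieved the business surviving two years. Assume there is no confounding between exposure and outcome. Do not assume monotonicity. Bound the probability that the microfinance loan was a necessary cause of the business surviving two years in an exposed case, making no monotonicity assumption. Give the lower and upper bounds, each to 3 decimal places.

p₁ = 0.855, p₀ = 0.518.
Under exogeneity alone the bounds on PN are max{0,(p₁−p₀)/p₁} ≤ PN ≤ min{1,(1−p₀)/p₁}.
  lower = (p₁ − p₀)/p₁ = 0.337 / 0.855 ≈ 0.3942
  upper = min{1, (1 − p₀)/p₁} = 0.482 / 0.855 ≈ 0.5637

0.394 ≤ PN ≤ 0.564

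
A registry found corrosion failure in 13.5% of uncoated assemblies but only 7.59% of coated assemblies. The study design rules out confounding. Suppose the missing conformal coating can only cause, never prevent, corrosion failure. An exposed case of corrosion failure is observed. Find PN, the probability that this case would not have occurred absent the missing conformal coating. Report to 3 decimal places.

p₁ = 0.135, p₀ = 0.0759.
Under exogeneity and monotonicity, PN = (p₁ − p₀) / p₁.
PN = (0.135 − 0.0759) / 0.135 = 0.0591 / 0.135 ≈ 0.4378

PN ≈ 0.438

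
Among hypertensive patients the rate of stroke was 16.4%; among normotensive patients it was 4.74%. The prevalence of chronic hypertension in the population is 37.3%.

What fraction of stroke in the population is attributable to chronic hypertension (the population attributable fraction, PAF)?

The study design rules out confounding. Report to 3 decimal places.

p₁ = 0.164, p₀ = 0.0474.
Overall risk P(Y=1) = π·p₁ + (1−π)·p₀ = 0.373×0.164 + 0.627×0.0474 = 0.090892.
Under exogeneity, PAF = [P(Y=1) − p₀] / P(Y=1).
PAF = (0.090892 − 0.0474) / 0.090892 ≈ 0.4785

PAF ≈ 0.479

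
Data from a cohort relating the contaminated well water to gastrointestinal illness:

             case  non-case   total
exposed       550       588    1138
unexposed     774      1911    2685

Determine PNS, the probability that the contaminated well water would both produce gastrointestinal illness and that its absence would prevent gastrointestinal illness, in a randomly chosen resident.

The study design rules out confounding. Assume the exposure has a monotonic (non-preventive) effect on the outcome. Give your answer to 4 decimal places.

p₁ = P(outcome | exposed) = 550/1138 = 0.4833
p₀ = P(outcome | unexposed) = 774/2685 = 0.28827
Under exogeneity and monotonicity, PNS = p₁ − p₀.
PNS = 0.4833 − 0.28827 = 0.19504

PNS ≈ 0.1950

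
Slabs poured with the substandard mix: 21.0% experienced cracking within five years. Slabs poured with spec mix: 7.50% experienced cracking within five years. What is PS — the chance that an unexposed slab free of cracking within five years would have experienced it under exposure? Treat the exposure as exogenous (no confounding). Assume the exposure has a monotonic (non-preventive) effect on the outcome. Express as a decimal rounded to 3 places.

PS ≈ 0.146

p₁ = 0.21, p₀ = 0.075.
Under exogeneity and monotonicity, PS = (p₁ − p₀) / (1 − p₀).
PS = (0.21 − 0.075) / (1 − 0.075) = 0.135 / 0.925 ≈ 0.1459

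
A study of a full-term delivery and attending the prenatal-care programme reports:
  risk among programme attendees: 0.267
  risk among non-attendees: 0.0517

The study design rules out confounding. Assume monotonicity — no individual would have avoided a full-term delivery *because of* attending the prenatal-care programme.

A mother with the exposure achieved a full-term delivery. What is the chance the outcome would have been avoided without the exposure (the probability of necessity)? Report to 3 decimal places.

PN ≈ 0.806

Let p₁ = 0.267, p₀ = 0.0517.
Under exogeneity and monotonicity, PN = (p₁ − p₀) / p₁.
PN = (0.267 − 0.0517) / 0.267 = 0.2153 / 0.267 ≈ 0.8064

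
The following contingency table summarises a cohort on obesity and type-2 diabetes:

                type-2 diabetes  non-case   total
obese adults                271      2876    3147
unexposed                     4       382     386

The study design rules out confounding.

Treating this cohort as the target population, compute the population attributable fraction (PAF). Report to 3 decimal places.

p₁ = P(outcome | exposed) = 271/3147 = 0.086114
p₀ = P(outcome | unexposed) = 4/386 = 0.010363
Exposure prevalence π = 3147/3533 = 0.89074; overall risk P(Y=1) = 0.077838.
Under exogeneity, PAF = [P(Y=1) − p₀]/P(Y=1).
PAF = (0.077838 − 0.010363) / 0.077838 ≈ 0.8669

PAF ≈ 0.867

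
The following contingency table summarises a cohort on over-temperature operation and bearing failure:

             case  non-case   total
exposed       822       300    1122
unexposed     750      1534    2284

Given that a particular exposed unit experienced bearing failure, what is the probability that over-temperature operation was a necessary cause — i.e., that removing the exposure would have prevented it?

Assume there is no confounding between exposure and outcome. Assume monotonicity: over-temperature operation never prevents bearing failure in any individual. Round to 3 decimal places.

p₁ = P(outcome | exposed) = 822/1122 = 0.73262
p₀ = P(outcome | unexposed) = 750/2284 = 0.32837
Under exogeneity and monotonicity, PN = (p₁ − p₀)/p₁.
PN = (0.73262 − 0.32837) / 0.73262 ≈ 0.5518

PN ≈ 0.552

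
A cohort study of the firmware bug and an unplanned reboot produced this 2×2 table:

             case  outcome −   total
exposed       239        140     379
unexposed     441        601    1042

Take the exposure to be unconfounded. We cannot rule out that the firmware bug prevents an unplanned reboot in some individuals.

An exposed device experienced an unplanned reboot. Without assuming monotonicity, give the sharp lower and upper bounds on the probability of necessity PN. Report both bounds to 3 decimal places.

0.329 ≤ PN ≤ 0.915

p₁ = P(outcome | exposed) = 239/379 = 0.63061
p₀ = P(outcome | unexposed) = 441/1042 = 0.42322
Under exogeneity alone the bounds on PN are max{0,(p₁−p₀)/p₁} ≤ PN ≤ min{1,(1−p₀)/p₁}.
  lower = (p₁ − p₀)/p₁ = 0.20738 / 0.63061 ≈ 0.3289
  upper = min{1, (1 − p₀)/p₁} = 0.57678 / 0.63061 ≈ 0.9146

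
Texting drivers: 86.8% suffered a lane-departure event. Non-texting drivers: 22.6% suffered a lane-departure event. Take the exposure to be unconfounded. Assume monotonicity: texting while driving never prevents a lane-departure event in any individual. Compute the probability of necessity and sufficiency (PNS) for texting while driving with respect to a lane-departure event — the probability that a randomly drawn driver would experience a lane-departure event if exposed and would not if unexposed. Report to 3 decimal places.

PNS ≈ 0.642

p₁ = 0.868, p₀ = 0.226.
Under exogeneity and monotonicity, PNS = p₁ − p₀.
PNS = 0.868 − 0.226 = 0.642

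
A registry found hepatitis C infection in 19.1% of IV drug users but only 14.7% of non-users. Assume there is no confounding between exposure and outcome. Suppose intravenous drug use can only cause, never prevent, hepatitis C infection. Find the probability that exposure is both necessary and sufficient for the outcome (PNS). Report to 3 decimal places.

PNS ≈ 0.044

p₁ = 0.191, p₀ = 0.147.
Under exogeneity and monotonicity, PNS = p₁ − p₀.
PNS = 0.191 − 0.147 = 0.044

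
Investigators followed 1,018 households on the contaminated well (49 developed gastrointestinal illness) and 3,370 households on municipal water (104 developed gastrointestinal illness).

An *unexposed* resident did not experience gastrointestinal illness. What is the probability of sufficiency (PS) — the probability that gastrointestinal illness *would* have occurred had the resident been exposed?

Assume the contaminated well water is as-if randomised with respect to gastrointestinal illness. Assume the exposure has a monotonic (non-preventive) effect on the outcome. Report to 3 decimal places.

p₁ = P(outcome | exposed) = 49/1018 = 0.048134
p₀ = P(outcome | unexposed) = 104/3370 = 0.030861
Under exogeneity and monotonicity, PS = (p₁ − p₀) / (1 − p₀).
PS = (0.048134 − 0.030861) / (1 − 0.030861) = 0.017273 / 0.96914 ≈ 0.0178

PS ≈ 0.018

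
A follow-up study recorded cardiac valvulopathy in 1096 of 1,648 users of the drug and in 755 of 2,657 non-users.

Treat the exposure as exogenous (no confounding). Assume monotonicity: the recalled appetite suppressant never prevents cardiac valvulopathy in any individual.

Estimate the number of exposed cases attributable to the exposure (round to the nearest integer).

about 628 cases

p₁ = P(outcome | exposed) = 1096/1648 = 0.66505
p₀ = P(outcome | unexposed) = 755/2657 = 0.28416
PN = (p₁ − p₀)/p₁ = (0.66505 − 0.28416) / 0.66505 ≈ 0.57273.
Attributable cases ≈ PN × (exposed cases) = 0.57273 × 1096 ≈ 627.71.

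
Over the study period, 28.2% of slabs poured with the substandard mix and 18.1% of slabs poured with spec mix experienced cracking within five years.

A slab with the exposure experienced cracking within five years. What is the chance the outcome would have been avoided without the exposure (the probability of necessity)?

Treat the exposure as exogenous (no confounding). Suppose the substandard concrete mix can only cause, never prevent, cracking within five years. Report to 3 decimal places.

p₁ = 0.282, p₀ = 0.181.
Under exogeneity and monotonicity, PN = (p₁ − p₀) / p₁.
PN = (0.282 − 0.181) / 0.282 = 0.101 / 0.282 ≈ 0.3582

PN ≈ 0.358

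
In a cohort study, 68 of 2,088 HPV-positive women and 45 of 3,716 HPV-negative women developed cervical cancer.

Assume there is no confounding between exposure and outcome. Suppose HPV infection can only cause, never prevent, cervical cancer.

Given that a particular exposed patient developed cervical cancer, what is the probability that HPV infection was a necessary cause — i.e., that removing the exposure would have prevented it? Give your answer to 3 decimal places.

p₁ = P(outcome | exposed) = 68/2088 = 0.032567
p₀ = P(outcome | unexposed) = 45/3716 = 0.01211
Under exogeneity and monotonicity, PN = (p₁ − p₀) / p₁.
PN = (0.032567 − 0.01211) / 0.032567 = 0.020457 / 0.032567 ≈ 0.6282

PN ≈ 0.628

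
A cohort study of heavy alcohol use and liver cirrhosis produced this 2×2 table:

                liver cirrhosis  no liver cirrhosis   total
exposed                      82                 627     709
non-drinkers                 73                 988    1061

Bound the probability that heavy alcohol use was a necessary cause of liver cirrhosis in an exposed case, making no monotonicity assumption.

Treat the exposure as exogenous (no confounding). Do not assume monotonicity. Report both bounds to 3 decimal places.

0.405 ≤ PN ≤ 1.000

p₁ = P(outcome | exposed) = 82/709 = 0.11566
p₀ = P(outcome | unexposed) = 73/1061 = 0.068803
Under exogeneity alone the bounds on PN are max{0,(p₁−p₀)/p₁} ≤ PN ≤ min{1,(1−p₀)/p₁}.
  lower = (p₁ − p₀)/p₁ = 0.046853 / 0.11566 ≈ 0.4051
  upper = min{1, (1 − p₀)/p₁} = 0.9312 / 0.11566 ≈ 8.0514 → capped at 1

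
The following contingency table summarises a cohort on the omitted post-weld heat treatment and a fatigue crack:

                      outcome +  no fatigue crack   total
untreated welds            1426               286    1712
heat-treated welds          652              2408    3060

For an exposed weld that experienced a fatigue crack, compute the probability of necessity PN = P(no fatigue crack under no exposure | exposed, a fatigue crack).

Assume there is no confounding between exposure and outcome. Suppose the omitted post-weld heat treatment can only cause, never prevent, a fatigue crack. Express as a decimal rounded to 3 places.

p₁ = P(outcome | exposed) = 1426/1712 = 0.83294
p₀ = P(outcome | unexposed) = 652/3060 = 0.21307
Under exogeneity and monotonicity, PN = (p₁ − p₀) / p₁.
PN = (0.83294 − 0.21307) / 0.83294 = 0.61987 / 0.83294 ≈ 0.7442

PN ≈ 0.744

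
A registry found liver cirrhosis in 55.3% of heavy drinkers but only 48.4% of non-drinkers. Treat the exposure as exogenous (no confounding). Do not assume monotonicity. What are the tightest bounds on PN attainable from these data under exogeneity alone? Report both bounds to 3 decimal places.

p₁ = 0.553, p₀ = 0.484.
Under exogeneity alone the bounds on PN are max{0,(p₁−p₀)/p₁} ≤ PN ≤ min{1,(1−p₀)/p₁}.
  lower = (p₁ − p₀)/p₁ = 0.069 / 0.553 ≈ 0.1248
  upper = min{1, (1 − p₀)/p₁} = 0.516 / 0.553 ≈ 0.9331

0.125 ≤ PN ≤ 0.933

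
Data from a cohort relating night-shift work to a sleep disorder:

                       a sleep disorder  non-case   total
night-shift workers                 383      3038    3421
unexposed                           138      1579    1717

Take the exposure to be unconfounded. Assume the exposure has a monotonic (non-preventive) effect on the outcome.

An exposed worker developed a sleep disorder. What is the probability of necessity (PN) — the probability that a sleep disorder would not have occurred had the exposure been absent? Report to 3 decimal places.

p₁ = P(outcome | exposed) = 383/3421 = 0.11196
p₀ = P(outcome | unexposed) = 138/1717 = 0.080373
Under exogeneity and monotonicity, PN = (p₁ − p₀)/p₁.
PN = (0.11196 − 0.080373) / 0.11196 ≈ 0.2821

PN ≈ 0.282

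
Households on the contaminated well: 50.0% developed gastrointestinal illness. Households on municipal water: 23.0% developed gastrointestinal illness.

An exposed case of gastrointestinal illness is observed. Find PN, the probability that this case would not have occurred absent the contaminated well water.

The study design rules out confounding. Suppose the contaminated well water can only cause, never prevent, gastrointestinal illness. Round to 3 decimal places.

PN ≈ 0.540

p₁ = 0.5, p₀ = 0.23.
Under exogeneity and monotonicity, PN = (p₁ − p₀) / p₁.
PN = (0.5 − 0.23) / 0.5 = 0.27 / 0.5 ≈ 0.5400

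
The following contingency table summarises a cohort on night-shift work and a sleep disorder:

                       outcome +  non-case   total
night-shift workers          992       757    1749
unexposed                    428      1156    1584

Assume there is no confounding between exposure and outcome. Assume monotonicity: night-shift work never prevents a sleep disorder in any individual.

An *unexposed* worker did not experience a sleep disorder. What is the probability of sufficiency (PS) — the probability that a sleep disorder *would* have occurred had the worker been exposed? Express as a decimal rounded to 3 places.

PS ≈ 0.407

p₁ = P(outcome | exposed) = 992/1749 = 0.56718
p₀ = P(outcome | unexposed) = 428/1584 = 0.2702
Under exogeneity and monotonicity, PS = (p₁ − p₀) / (1 − p₀).
PS = (0.56718 − 0.2702) / (1 − 0.2702) = 0.29698 / 0.7298 ≈ 0.4069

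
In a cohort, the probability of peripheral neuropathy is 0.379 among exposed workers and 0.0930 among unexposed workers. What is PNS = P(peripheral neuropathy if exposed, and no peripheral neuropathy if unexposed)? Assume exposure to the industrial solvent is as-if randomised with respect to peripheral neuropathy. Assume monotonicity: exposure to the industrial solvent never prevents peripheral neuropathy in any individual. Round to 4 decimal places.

Let p₁ = 0.379, p₀ = 0.093.
Under exogeneity and monotonicity, PNS = p₁ − p₀.
PNS = 0.379 − 0.093 = 0.286

PNS ≈ 0.2860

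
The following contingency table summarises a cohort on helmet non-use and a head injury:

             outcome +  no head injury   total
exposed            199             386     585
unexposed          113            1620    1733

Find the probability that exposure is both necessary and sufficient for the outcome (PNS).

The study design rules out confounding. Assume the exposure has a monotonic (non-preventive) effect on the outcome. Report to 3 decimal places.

PNS ≈ 0.275

p₁ = P(outcome | exposed) = 199/585 = 0.34017
p₀ = P(outcome | unexposed) = 113/1733 = 0.065205
Under exogeneity and monotonicity, PNS = p₁ − p₀.
PNS = 0.34017 − 0.065205 = 0.27497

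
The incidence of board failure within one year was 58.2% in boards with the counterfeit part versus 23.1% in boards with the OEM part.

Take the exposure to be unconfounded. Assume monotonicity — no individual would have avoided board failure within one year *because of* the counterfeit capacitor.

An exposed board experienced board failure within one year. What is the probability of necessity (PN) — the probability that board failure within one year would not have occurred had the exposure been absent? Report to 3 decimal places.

PN ≈ 0.603

p₁ = 0.582, p₀ = 0.231.
Under exogeneity and monotonicity, PN = (p₁ − p₀) / p₁.
PN = (0.582 − 0.231) / 0.582 = 0.351 / 0.582 ≈ 0.6031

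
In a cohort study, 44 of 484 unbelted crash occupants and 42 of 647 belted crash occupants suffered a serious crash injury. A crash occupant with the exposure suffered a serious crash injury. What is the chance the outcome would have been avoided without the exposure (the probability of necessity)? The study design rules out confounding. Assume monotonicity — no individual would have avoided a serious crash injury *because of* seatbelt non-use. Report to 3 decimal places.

PN ≈ 0.286

p₁ = P(outcome | exposed) = 44/484 = 0.090909
p₀ = P(outcome | unexposed) = 42/647 = 0.064915
Under exogeneity and monotonicity, PN = (p₁ − p₀) / p₁.
PN = (0.090909 − 0.064915) / 0.090909 = 0.025994 / 0.090909 ≈ 0.2859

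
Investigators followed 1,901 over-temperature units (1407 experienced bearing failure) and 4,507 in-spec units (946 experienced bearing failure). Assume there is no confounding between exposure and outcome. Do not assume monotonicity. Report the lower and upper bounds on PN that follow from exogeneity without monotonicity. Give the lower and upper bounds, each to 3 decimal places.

0.716 ≤ PN ≤ 1.000

p₁ = P(outcome | exposed) = 1407/1901 = 0.74014
p₀ = P(outcome | unexposed) = 946/4507 = 0.2099
Under exogeneity alone the bounds on PN are max{0,(p₁−p₀)/p₁} ≤ PN ≤ min{1,(1−p₀)/p₁}.
  lower = (p₁ − p₀)/p₁ = 0.53024 / 0.74014 ≈ 0.7164
  upper = min{1, (1 − p₀)/p₁} = 0.7901 / 0.74014 ≈ 1.0675 → capped at 1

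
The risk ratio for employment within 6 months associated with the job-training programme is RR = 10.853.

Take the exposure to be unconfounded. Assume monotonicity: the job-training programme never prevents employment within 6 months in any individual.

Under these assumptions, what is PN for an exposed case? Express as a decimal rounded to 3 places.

Under exogeneity and monotonicity, PN = (RR − 1) / RR = 1 − 1/RR.
PN = (10.853 − 1) / 10.853 = 9.853 / 10.853 ≈ 0.9079

PN ≈ 0.908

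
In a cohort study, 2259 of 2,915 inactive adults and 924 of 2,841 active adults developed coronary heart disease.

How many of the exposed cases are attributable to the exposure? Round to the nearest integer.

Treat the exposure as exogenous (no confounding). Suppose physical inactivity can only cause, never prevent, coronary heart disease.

about 1311 cases

p₁ = P(outcome | exposed) = 2259/2915 = 0.77496
p₀ = P(outcome | unexposed) = 924/2841 = 0.32524
PN = (p₁ − p₀)/p₁ = (0.77496 − 0.32524) / 0.77496 ≈ 0.58032.
Attributable cases ≈ PN × (exposed cases) = 0.58032 × 2259 ≈ 1310.93.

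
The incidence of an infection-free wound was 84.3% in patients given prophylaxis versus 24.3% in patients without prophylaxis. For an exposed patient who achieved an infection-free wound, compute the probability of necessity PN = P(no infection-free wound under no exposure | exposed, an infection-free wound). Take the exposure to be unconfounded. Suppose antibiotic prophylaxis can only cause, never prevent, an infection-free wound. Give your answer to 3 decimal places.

PN ≈ 0.712

p₁ = 0.843, p₀ = 0.243.
Under exogeneity and monotonicity, PN = (p₁ − p₀) / p₁.
PN = (0.843 − 0.243) / 0.843 = 0.6 / 0.843 ≈ 0.7117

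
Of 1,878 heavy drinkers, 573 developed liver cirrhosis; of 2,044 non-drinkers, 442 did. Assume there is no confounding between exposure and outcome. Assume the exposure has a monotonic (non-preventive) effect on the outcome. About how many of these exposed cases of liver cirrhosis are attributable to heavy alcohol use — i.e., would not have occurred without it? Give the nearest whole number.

about 167 cases

p₁ = P(outcome | exposed) = 573/1878 = 0.30511
p₀ = P(outcome | unexposed) = 442/2044 = 0.21624
PN = (p₁ − p₀)/p₁ = (0.30511 − 0.21624) / 0.30511 ≈ 0.29127.
Attributable cases ≈ PN × (exposed cases) = 0.29127 × 573 ≈ 166.90.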